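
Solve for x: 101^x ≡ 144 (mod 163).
158

Baby-step giant-step with step n = ⌈√163⌉ = 13.
Baby steps 101^j mod 163 (j:value) for j=0..12: 0:1, 1:101, 2:95, 3:141, 4:60, 5:29, 6:158, 7:147, 8:14, 9:110, 10:26, 11:18, 12:25.
Giant-step multiplier: 101^(-13) ≡ 101^(162-13) = 101^149 ≡ 108 (mod 163).
Giant steps γ_i = 144·108^i mod 163: γ_0=144, γ_1=67, γ_2=64, γ_3=66, γ_4=119, γ_5=138, γ_6=71, γ_7=7, γ_8=104, γ_9=148, γ_10=10, γ_11=102, γ_12=95 (in table at j=2).
x = i·n + j = 12·13 + 2 = 158.
Check: 101^158 ≡ 144 (mod 163).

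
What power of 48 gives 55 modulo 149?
43

Baby-step giant-step with step n = ⌈√149⌉ = 13.
Baby steps 48^j mod 149 (j:value) for j=0..12: 0:1, 1:48, 2:69, 3:34, 4:142, 5:111, 6:113, 7:60, 8:49, 9:117, 10:103, 11:27, 12:104.
Giant-step multiplier: 48^(-13) ≡ 48^(148-13) = 48^135 ≡ 2 (mod 149).
Giant steps γ_i = 55·2^i mod 149: γ_0=55, γ_1=110, γ_2=71, γ_3=142 (in table at j=4).
x = i·n + j = 3·13 + 4 = 43.
Check: 48^43 ≡ 55 (mod 149).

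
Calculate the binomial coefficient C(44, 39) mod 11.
0

Using Lucas' theorem:
Write n=44 and k=39 in base 11:
n in base 11: [4, 0]
k in base 11: [3, 6]
C(44,39) mod 11 = ∏ C(n_i, k_i) mod 11
Digit binomials (mod 11): C(4,3) = 4; C(0,6) = 0 (k_i > n_i)
Product: 4 × 0 = 0 ≡ 0 (mod 11)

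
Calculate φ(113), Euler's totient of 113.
112

113 = 113
φ(n) = n × ∏(1 - 1/p) for each prime p dividing n
φ(113) = 113 × (1 - 1/113) = 112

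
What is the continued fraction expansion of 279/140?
[1; 1, 139]

Euclidean algorithm steps:
279 = 1 × 140 + 139
140 = 1 × 139 + 1
139 = 139 × 1 + 0
Continued fraction: [1; 1, 139]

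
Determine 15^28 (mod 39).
3

Repeated squaring. Binary of 28 = 11100.
15^1 ≡ 15 (mod 39); 15^2 ≡ 30 (mod 39); 15^4 ≡ 3 (mod 39); 15^8 ≡ 9 (mod 39); 15^16 ≡ 3 (mod 39)
15^28 = 15^4 × 15^8 × 15^16 ≡ 3 (mod 39)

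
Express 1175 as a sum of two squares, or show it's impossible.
Not possible

Factorization: 1175 = 5^2 × 47
By Fermat: n is sum of two squares iff every prime p ≡ 3 (mod 4) appears to even power.
Prime(s) ≡ 3 (mod 4) with odd exponent: [(47, 1)]
Therefore 1175 cannot be expressed as a² + b².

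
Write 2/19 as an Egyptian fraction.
1/10 + 1/190

Greedy algorithm:
2/19: ceiling(19/2) = 10, use 1/10
1/190: ceiling(190/1) = 190, use 1/190
Result: 2/19 = 1/10 + 1/190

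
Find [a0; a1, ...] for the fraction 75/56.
[1; 2, 1, 18]

Euclidean algorithm steps:
75 = 1 × 56 + 19
56 = 2 × 19 + 18
19 = 1 × 18 + 1
18 = 18 × 1 + 0
Continued fraction: [1; 2, 1, 18]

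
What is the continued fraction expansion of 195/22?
[8; 1, 6, 3]

Euclidean algorithm steps:
195 = 8 × 22 + 19
22 = 1 × 19 + 3
19 = 6 × 3 + 1
3 = 3 × 1 + 0
Continued fraction: [8; 1, 6, 3]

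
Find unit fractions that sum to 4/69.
1/18 + 1/414

Greedy algorithm:
4/69: ceiling(69/4) = 18, use 1/18
1/414: ceiling(414/1) = 414, use 1/414
Result: 4/69 = 1/18 + 1/414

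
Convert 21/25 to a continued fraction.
[0; 1, 5, 4]

Euclidean algorithm steps:
21 = 0 × 25 + 21
25 = 1 × 21 + 4
21 = 5 × 4 + 1
4 = 4 × 1 + 0
Continued fraction: [0; 1, 5, 4]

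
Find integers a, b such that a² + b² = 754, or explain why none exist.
5² + 27² (a=5, b=27)

Factorization: 754 = 2 × 13 × 29
By Fermat: n is sum of two squares iff every prime p ≡ 3 (mod 4) appears to even power.
All primes ≡ 3 (mod 4) appear to even power.
Search a = 0, 1, 2, … for 754 - a² a perfect square: first hit at a = 5: 754 - 25 = 729 = 27².
754 = 5² + 27² = 25 + 729 ✓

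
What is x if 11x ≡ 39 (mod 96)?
x ≡ 21 (mod 96)

gcd(11, 96) = 1, which divides 39, so solutions exist.
Find 11^(-1) mod 96 by the extended Euclidean algorithm:
96 = 8 × 11 + 8  ⟹  8 = (1)·96 + (-8)·11
11 = 1 × 8 + 3  ⟹  3 = (-1)·96 + (9)·11
8 = 2 × 3 + 2  ⟹  2 = (3)·96 + (-26)·11
3 = 1 × 2 + 1  ⟹  1 = (-4)·96 + (35)·11
So (35)·11 ≡ 1 (mod 96), i.e. 11^(-1) ≡ 35 (mod 96).
x ≡ 35 × 39 = 1365 ≡ 21 (mod 96).
Check: 11 × 21 = 231 ≡ 39 (mod 96).
Unique solution: x ≡ 21 (mod 96)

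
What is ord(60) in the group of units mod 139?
46

139 is prime, so ord(60) divides φ(139) = 138.
Divisors of 138: 1, 2, 3, 6, 23, 46, 69, 138.
Repeated squaring: 60^1 ≡ 60, 60^2 ≡ 125, 60^4 ≡ 57, 60^8 ≡ 52, 60^16 ≡ 63, 60^32 ≡ 77, 60^64 ≡ 91, 60^128 ≡ 80 (mod 139).
Test 60^d mod 139 for each divisor d in increasing order:
60^1 ≡ 60
60^2 ≡ 125
60^3 = 60^2·60^1 ≡ 133
60^6 = 60^4·60^2 ≡ 36
60^23 = 60^16·60^4·60^2·60^1 ≡ 138
60^46 = 60^32·60^8·60^4·60^2 ≡ 1  ← first divisor giving 1
The order is 46.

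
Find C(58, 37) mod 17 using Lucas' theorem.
3

Using Lucas' theorem:
Write n=58 and k=37 in base 17:
n in base 17: [3, 7]
k in base 17: [2, 3]
C(58,37) mod 17 = ∏ C(n_i, k_i) mod 17
Digit binomials (mod 17): C(3,2) = 3; C(7,3) = 35 ≡ 1
Product: 3 × 1 = 3 ≡ 3 (mod 17)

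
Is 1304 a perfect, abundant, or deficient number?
deficient

Proper divisors of 1304: sum = 1 + 2 + 4 + 8 + 163 + 326 + 652 = 1156
Since 1156 < 1304, 1304 is deficient.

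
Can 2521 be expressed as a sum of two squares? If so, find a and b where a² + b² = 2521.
35² + 36² (a=35, b=36)

Factorization: 2521 = 2521
By Fermat: n is sum of two squares iff every prime p ≡ 3 (mod 4) appears to even power.
All primes ≡ 3 (mod 4) appear to even power.
Search a = 0, 1, 2, … for 2521 - a² a perfect square: first hit at a = 35: 2521 - 1225 = 1296 = 36².
2521 = 35² + 36² = 1225 + 1296 ✓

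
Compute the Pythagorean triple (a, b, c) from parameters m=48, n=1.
(2303, 96, 2305)

Euclid's formula: a = m² - n², b = 2mn, c = m² + n²
m = 48, n = 1
a = 48² - 1² = 2304 - 1 = 2303
b = 2 × 48 × 1 = 96
c = 48² + 1² = 2304 + 1 = 2305
Verification: 2303² + 96² = 5303809 + 9216 = 5313025 = 2305² ✓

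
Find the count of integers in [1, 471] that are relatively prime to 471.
312

471 = 3 × 157
φ(n) = n × ∏(1 - 1/p) for each prime p dividing n
φ(471) = 471 × (1 - 1/3) × (1 - 1/157) = 312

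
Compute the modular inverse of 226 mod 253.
178

gcd(226, 253) = 1, so the inverse exists.
Extended Euclidean algorithm on (253, 226):
253 = 1 × 226 + 27  ⟹  27 = (1)·253 + (-1)·226
226 = 8 × 27 + 10  ⟹  10 = (-8)·253 + (9)·226
27 = 2 × 10 + 7  ⟹  7 = (17)·253 + (-19)·226
10 = 1 × 7 + 3  ⟹  3 = (-25)·253 + (28)·226
7 = 2 × 3 + 1  ⟹  1 = (67)·253 + (-75)·226
So (-75)·226 ≡ 1 (mod 253), i.e. 226^(-1) ≡ -75 ≡ 178 (mod 253).
Check: 226 × 178 = 40228 ≡ 1 (mod 253)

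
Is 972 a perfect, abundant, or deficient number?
abundant

Proper divisors of 972: sum = 1 + 2 + 3 + 4 + 6 + 9 + 12 + 18 + ... + 162 + 243 + 324 + 486 (17 divisors) = 1576
Since 1576 > 972, 972 is abundant.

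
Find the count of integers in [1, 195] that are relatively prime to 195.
96

195 = 3 × 5 × 13
φ(n) = n × ∏(1 - 1/p) for each prime p dividing n
φ(195) = 195 × (1 - 1/3) × (1 - 1/5) × (1 - 1/13) = 96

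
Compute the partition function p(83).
23338469

p(n) counts ways to write n as a sum of positive integers (order ignored).
Euler's pentagonal recurrence: p(k) = p(k-1) + p(k-2) - p(k-5) - p(k-7) + p(k-12) + p(k-15) - ... (offsets j(3j∓1)/2, signs ++--, p(0)=1, p(<0)=0).
DP table for k = 0..82: p(0)=1, p(1)=1, p(2)=2, p(3)=3, p(4)=5, p(5)=7, p(6)=11, p(7)=15, p(8)=22, p(9)=30, p(10)=42, p(11)=56, p(12)=77, p(13)=101, p(14)=135, p(15)=176, p(16)=231, p(17)=297, p(18)=385, p(19)=490, p(20)=627, p(21)=792, p(22)=1002, p(23)=1255, p(24)=1575, p(25)=1958, p(26)=2436, p(27)=3010, p(28)=3718, p(29)=4565, p(30)=5604, p(31)=6842, p(32)=8349, p(33)=10143, p(34)=12310, p(35)=14883, p(36)=17977, p(37)=21637, p(38)=26015, p(39)=31185, p(40)=37338, p(41)=44583, p(42)=53174, p(43)=63261, p(44)=75175, p(45)=89134, p(46)=105558, p(47)=124754, p(48)=147273, p(49)=173525, p(50)=204226, p(51)=239943, p(52)=281589, p(53)=329931, p(54)=386155, p(55)=451276, p(56)=526823, p(57)=614154, p(58)=715220, p(59)=831820, p(60)=966467, p(61)=1121505, p(62)=1300156, p(63)=1505499, p(64)=1741630, p(65)=2012558, p(66)=2323520, p(67)=2679689, p(68)=3087735, p(69)=3554345, p(70)=4087968, p(71)=4697205, p(72)=5392783, p(73)=6185689, p(74)=7089500, p(75)=8118264, p(76)=9289091, p(77)=10619863, p(78)=12132164, p(79)=13848650, p(80)=15796476, p(81)=18004327, p(82)=20506255.
Final step: p(83) = p(82) + p(81) - p(78) - p(76) + p(71) + p(68) - p(61) - p(57) + p(48) + p(43) - p(32) - p(26) + p(13) + p(6)
= 20506255 + 18004327 - 12132164 - 9289091 + 4697205 + 3087735 - 1121505 - 614154 + 147273 + 63261 - 8349 - 2436 + 101 + 11
= 23338469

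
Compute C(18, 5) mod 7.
0

Using Lucas' theorem:
Write n=18 and k=5 in base 7:
n in base 7: [2, 4]
k in base 7: [0, 5]
C(18,5) mod 7 = ∏ C(n_i, k_i) mod 7
Digit binomials (mod 7): C(2,0) = 1; C(4,5) = 0 (k_i > n_i)
Product: 1 × 0 = 0 ≡ 0 (mod 7)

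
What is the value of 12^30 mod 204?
168

Repeated squaring. Binary of 30 = 11110.
12^1 ≡ 12 (mod 204); 12^2 ≡ 144 (mod 204); 12^4 ≡ 132 (mod 204); 12^8 ≡ 84 (mod 204); 12^16 ≡ 120 (mod 204)
12^30 = 12^2 × 12^4 × 12^8 × 12^16 ≡ 168 (mod 204)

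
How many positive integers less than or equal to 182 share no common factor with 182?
72

182 = 2 × 7 × 13
φ(n) = n × ∏(1 - 1/p) for each prime p dividing n
φ(182) = 182 × (1 - 1/2) × (1 - 1/7) × (1 - 1/13) = 72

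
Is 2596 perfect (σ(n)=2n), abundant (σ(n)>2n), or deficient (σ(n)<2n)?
deficient

Proper divisors of 2596: sum = 1 + 2 + 4 + 11 + 22 + 44 + 59 + 118 + 236 + 649 + 1298 = 2444
Since 2444 < 2596, 2596 is deficient.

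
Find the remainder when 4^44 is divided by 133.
100

Repeated squaring. Binary of 44 = 101100.
4^1 ≡ 4 (mod 133); 4^2 ≡ 16 (mod 133); 4^4 ≡ 123 (mod 133); 4^8 ≡ 100 (mod 133); 4^16 ≡ 25 (mod 133); 4^32 ≡ 93 (mod 133)
4^44 = 4^4 × 4^8 × 4^32 ≡ 100 (mod 133)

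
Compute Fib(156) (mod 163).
21

Matrix identity: Q^n = [[F_(n+1), F_n], [F_n, F_(n-1)]] with Q = [[1,1],[1,0]].
n = 156 = 10011100₂. Square-and-multiply, entries mod 163:
Q^1 = [[1,1],[1,0]]
Q^2 = (Q^1)² = [[2,1],[1,1]]
Q^4 = (Q^2)² = [[5,3],[3,2]]
Q^9 = (Q^4)²·Q = [[55,34],[34,21]]
Q^19 = (Q^9)²·Q = [[82,106],[106,139]]
Q^39 = (Q^19)²·Q = [[147,30],[30,117]]
Q^78 = (Q^39)² = [[15,96],[96,82]]
Q^156 = (Q^78)² = [[150,21],[21,129]]
F_156 mod 163 = Q^156[0][1] = 21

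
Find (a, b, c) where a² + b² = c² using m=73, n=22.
(4845, 3212, 5813)

Euclid's formula: a = m² - n², b = 2mn, c = m² + n²
m = 73, n = 22
a = 73² - 22² = 5329 - 484 = 4845
b = 2 × 73 × 22 = 3212
c = 73² + 22² = 5329 + 484 = 5813
Verification: 4845² + 3212² = 23474025 + 10316944 = 33790969 = 5813² ✓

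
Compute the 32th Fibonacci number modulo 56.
21

Matrix identity: Q^n = [[F_(n+1), F_n], [F_n, F_(n-1)]] with Q = [[1,1],[1,0]].
n = 32 = 100000₂. Square-and-multiply, entries mod 56:
Q^1 = [[1,1],[1,0]]
Q^2 = (Q^1)² = [[2,1],[1,1]]
Q^4 = (Q^2)² = [[5,3],[3,2]]
Q^8 = (Q^4)² = [[34,21],[21,13]]
Q^16 = (Q^8)² = [[29,35],[35,50]]
Q^32 = (Q^16)² = [[50,21],[21,29]]
F_32 mod 56 = Q^32[0][1] = 21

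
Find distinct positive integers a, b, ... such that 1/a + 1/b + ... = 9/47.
1/6 + 1/41 + 1/2313 + 1/8914302

Greedy algorithm:
9/47: ceiling(47/9) = 6, use 1/6
7/282: ceiling(282/7) = 41, use 1/41
5/11562: ceiling(11562/5) = 2313, use 1/2313
1/8914302: ceiling(8914302/1) = 8914302, use 1/8914302
Result: 9/47 = 1/6 + 1/41 + 1/2313 + 1/8914302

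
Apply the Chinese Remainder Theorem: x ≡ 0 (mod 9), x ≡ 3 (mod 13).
81

Using Chinese Remainder Theorem:
M = 9 × 13 = 117
M1 = 13, M2 = 9
y1 = 13^(-1) mod 9 = 7
y2 = 9^(-1) mod 13 = 3
x = (0×13×7 + 3×9×3) mod 117 = 81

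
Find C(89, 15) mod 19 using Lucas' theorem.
0

Using Lucas' theorem:
Write n=89 and k=15 in base 19:
n in base 19: [4, 13]
k in base 19: [0, 15]
C(89,15) mod 19 = ∏ C(n_i, k_i) mod 19
Digit binomials (mod 19): C(4,0) = 1; C(13,15) = 0 (k_i > n_i)
Product: 1 × 0 = 0 ≡ 0 (mod 19)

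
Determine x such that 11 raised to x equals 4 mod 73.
16

Baby-step giant-step with step n = ⌈√73⌉ = 9.
Baby steps 11^j mod 73 (j:value) for j=0..8: 0:1, 1:11, 2:48, 3:17, 4:41, 5:13, 6:70, 7:40, 8:2.
Giant-step multiplier: 11^(-9) ≡ 11^(72-9) = 11^63 ≡ 10 (mod 73).
Giant steps γ_i = 4·10^i mod 73: γ_0=4, γ_1=40 (in table at j=7).
x = i·n + j = 1·9 + 7 = 16.
Check: 11^16 ≡ 4 (mod 73).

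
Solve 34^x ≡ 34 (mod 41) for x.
1

Baby-step giant-step with step n = ⌈√41⌉ = 7.
Baby steps 34^j mod 41 (j:value) for j=0..6: 0:1, 1:34, 2:8, 3:26, 4:23, 5:3, 6:20.
h = 34 is already in the table at j=1, so x = 1.
Check: 34^1 ≡ 34 (mod 41).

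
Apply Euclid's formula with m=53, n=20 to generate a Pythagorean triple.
(2409, 2120, 3209)

Euclid's formula: a = m² - n², b = 2mn, c = m² + n²
m = 53, n = 20
a = 53² - 20² = 2809 - 400 = 2409
b = 2 × 53 × 20 = 2120
c = 53² + 20² = 2809 + 400 = 3209
Verification: 2409² + 2120² = 5803281 + 4494400 = 10297681 = 3209² ✓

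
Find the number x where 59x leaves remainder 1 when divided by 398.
27

gcd(59, 398) = 1, so the inverse exists.
Extended Euclidean algorithm on (398, 59):
398 = 6 × 59 + 44  ⟹  44 = (1)·398 + (-6)·59
59 = 1 × 44 + 15  ⟹  15 = (-1)·398 + (7)·59
44 = 2 × 15 + 14  ⟹  14 = (3)·398 + (-20)·59
15 = 1 × 14 + 1  ⟹  1 = (-4)·398 + (27)·59
So (27)·59 ≡ 1 (mod 398), i.e. 59^(-1) ≡ 27 (mod 398).
Check: 59 × 27 = 1593 ≡ 1 (mod 398)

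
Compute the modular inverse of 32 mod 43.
39

gcd(32, 43) = 1, so the inverse exists.
Extended Euclidean algorithm on (43, 32):
43 = 1 × 32 + 11  ⟹  11 = (1)·43 + (-1)·32
32 = 2 × 11 + 10  ⟹  10 = (-2)·43 + (3)·32
11 = 1 × 10 + 1  ⟹  1 = (3)·43 + (-4)·32
So (-4)·32 ≡ 1 (mod 43), i.e. 32^(-1) ≡ -4 ≡ 39 (mod 43).
Check: 32 × 39 = 1248 ≡ 1 (mod 43)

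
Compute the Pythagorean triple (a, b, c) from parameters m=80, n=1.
(6399, 160, 6401)

Euclid's formula: a = m² - n², b = 2mn, c = m² + n²
m = 80, n = 1
a = 80² - 1² = 6400 - 1 = 6399
b = 2 × 80 × 1 = 160
c = 80² + 1² = 6400 + 1 = 6401
Verification: 6399² + 160² = 40947201 + 25600 = 40972801 = 6401² ✓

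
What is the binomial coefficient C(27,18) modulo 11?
0

Using Lucas' theorem:
Write n=27 and k=18 in base 11:
n in base 11: [2, 5]
k in base 11: [1, 7]
C(27,18) mod 11 = ∏ C(n_i, k_i) mod 11
Digit binomials (mod 11): C(2,1) = 2; C(5,7) = 0 (k_i > n_i)
Product: 2 × 0 = 0 ≡ 0 (mod 11)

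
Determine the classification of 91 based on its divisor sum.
deficient

Proper divisors of 91: sum = 1 + 7 + 13 = 21
Since 21 < 91, 91 is deficient.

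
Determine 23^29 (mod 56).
39

Repeated squaring. Binary of 29 = 11101.
23^1 ≡ 23 (mod 56); 23^2 ≡ 25 (mod 56); 23^4 ≡ 9 (mod 56); 23^8 ≡ 25 (mod 56); 23^16 ≡ 9 (mod 56)
23^29 = 23^1 × 23^4 × 23^8 × 23^16 ≡ 39 (mod 56)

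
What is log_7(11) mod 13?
5

Baby-step giant-step with step n = ⌈√13⌉ = 4.
Baby steps 7^j mod 13 (j:value) for j=0..3: 0:1, 1:7, 2:10, 3:5.
Giant-step multiplier: 7^(-4) ≡ 7^(12-4) = 7^8 ≡ 3 (mod 13).
Giant steps γ_i = 11·3^i mod 13: γ_0=11, γ_1=7 (in table at j=1).
x = i·n + j = 1·4 + 1 = 5.
Check: 7^5 ≡ 11 (mod 13).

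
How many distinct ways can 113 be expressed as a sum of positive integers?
851376628

p(n) counts ways to write n as a sum of positive integers (order ignored).
Euler's pentagonal recurrence: p(k) = p(k-1) + p(k-2) - p(k-5) - p(k-7) + p(k-12) + p(k-15) - ... (offsets j(3j∓1)/2, signs ++--, p(0)=1, p(<0)=0).
DP table for k = 0..112: p(0)=1, p(1)=1, p(2)=2, p(3)=3, p(4)=5, p(5)=7, p(6)=11, p(7)=15, p(8)=22, p(9)=30, p(10)=42, p(11)=56, p(12)=77, p(13)=101, p(14)=135, p(15)=176, p(16)=231, p(17)=297, p(18)=385, p(19)=490, p(20)=627, p(21)=792, p(22)=1002, p(23)=1255, p(24)=1575, p(25)=1958, p(26)=2436, p(27)=3010, p(28)=3718, p(29)=4565, p(30)=5604, p(31)=6842, p(32)=8349, p(33)=10143, p(34)=12310, p(35)=14883, p(36)=17977, p(37)=21637, p(38)=26015, p(39)=31185, p(40)=37338, p(41)=44583, p(42)=53174, p(43)=63261, p(44)=75175, p(45)=89134, p(46)=105558, p(47)=124754, p(48)=147273, p(49)=173525, p(50)=204226, p(51)=239943, p(52)=281589, p(53)=329931, p(54)=386155, p(55)=451276, p(56)=526823, p(57)=614154, p(58)=715220, p(59)=831820, p(60)=966467, p(61)=1121505, p(62)=1300156, p(63)=1505499, p(64)=1741630, p(65)=2012558, p(66)=2323520, p(67)=2679689, p(68)=3087735, p(69)=3554345, p(70)=4087968, p(71)=4697205, p(72)=5392783, p(73)=6185689, p(74)=7089500, p(75)=8118264, p(76)=9289091, p(77)=10619863, p(78)=12132164, p(79)=13848650, p(80)=15796476, p(81)=18004327, p(82)=20506255, p(83)=23338469, p(84)=26543660, p(85)=30167357, p(86)=34262962, p(87)=38887673, p(88)=44108109, p(89)=49995925, p(90)=56634173, p(91)=64112359, p(92)=72533807, p(93)=82010177, p(94)=92669720, p(95)=104651419, p(96)=118114304, p(97)=133230930, p(98)=150198136, p(99)=169229875, p(100)=190569292, p(101)=214481126, p(102)=241265379, p(103)=271248950, p(104)=304801365, p(105)=342325709, p(106)=384276336, p(107)=431149389, p(108)=483502844, p(109)=541946240, p(110)=607163746, p(111)=679903203, p(112)=761002156.
Final step: p(113) = p(112) + p(111) - p(108) - p(106) + p(101) + p(98) - p(91) - p(87) + p(78) + p(73) - p(62) - p(56) + p(43) + p(36) - p(21) - p(13)
= 761002156 + 679903203 - 483502844 - 384276336 + 214481126 + 150198136 - 64112359 - 38887673 + 12132164 + 6185689 - 1300156 - 526823 + 63261 + 17977 - 792 - 101
= 851376628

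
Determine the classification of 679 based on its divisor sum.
deficient

Proper divisors of 679: sum = 1 + 7 + 97 = 105
Since 105 < 679, 679 is deficient.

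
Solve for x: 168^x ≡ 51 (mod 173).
104

Baby-step giant-step with step n = ⌈√173⌉ = 14.
Baby steps 168^j mod 173 (j:value) for j=0..13: 0:1, 1:168, 2:25, 3:48, 4:106, 5:162, 6:55, 7:71, 8:164, 9:45, 10:121, 11:87, 12:84, 13:99.
Giant-step multiplier: 168^(-14) ≡ 168^(172-14) = 168^158 ≡ 137 (mod 173).
Giant steps γ_i = 51·137^i mod 173: γ_0=51, γ_1=67, γ_2=10, γ_3=159, γ_4=158, γ_5=21, γ_6=109, γ_7=55 (in table at j=6).
x = i·n + j = 7·14 + 6 = 104.
Check: 168^104 ≡ 51 (mod 173).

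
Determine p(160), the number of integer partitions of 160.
107438159466

p(n) counts ways to write n as a sum of positive integers (order ignored).
Euler's pentagonal recurrence: p(k) = p(k-1) + p(k-2) - p(k-5) - p(k-7) + p(k-12) + p(k-15) - ... (offsets j(3j∓1)/2, signs ++--, p(0)=1, p(<0)=0).
DP table for k = 0..159: p(0)=1, p(1)=1, p(2)=2, p(3)=3, p(4)=5, p(5)=7, p(6)=11, p(7)=15, p(8)=22, p(9)=30, p(10)=42, p(11)=56, p(12)=77, p(13)=101, p(14)=135, p(15)=176, p(16)=231, p(17)=297, p(18)=385, p(19)=490, p(20)=627, p(21)=792, p(22)=1002, p(23)=1255, p(24)=1575, p(25)=1958, p(26)=2436, p(27)=3010, p(28)=3718, p(29)=4565, p(30)=5604, p(31)=6842, p(32)=8349, p(33)=10143, p(34)=12310, p(35)=14883, p(36)=17977, p(37)=21637, p(38)=26015, p(39)=31185, p(40)=37338, p(41)=44583, p(42)=53174, p(43)=63261, p(44)=75175, p(45)=89134, p(46)=105558, p(47)=124754, p(48)=147273, p(49)=173525, p(50)=204226, p(51)=239943, p(52)=281589, p(53)=329931, p(54)=386155, p(55)=451276, p(56)=526823, p(57)=614154, p(58)=715220, p(59)=831820, p(60)=966467, p(61)=1121505, p(62)=1300156, p(63)=1505499, p(64)=1741630, p(65)=2012558, p(66)=2323520, p(67)=2679689, p(68)=3087735, p(69)=3554345, p(70)=4087968, p(71)=4697205, p(72)=5392783, p(73)=6185689, p(74)=7089500, p(75)=8118264, p(76)=9289091, p(77)=10619863, p(78)=12132164, p(79)=13848650, p(80)=15796476, p(81)=18004327, p(82)=20506255, p(83)=23338469, p(84)=26543660, p(85)=30167357, p(86)=34262962, p(87)=38887673, p(88)=44108109, p(89)=49995925, p(90)=56634173, p(91)=64112359, p(92)=72533807, p(93)=82010177, p(94)=92669720, p(95)=104651419, p(96)=118114304, p(97)=133230930, p(98)=150198136, p(99)=169229875, p(100)=190569292, p(101)=214481126, p(102)=241265379, p(103)=271248950, p(104)=304801365, p(105)=342325709, p(106)=384276336, p(107)=431149389, p(108)=483502844, p(109)=541946240, p(110)=607163746, p(111)=679903203, p(112)=761002156, p(113)=851376628, p(114)=952050665, p(115)=1064144451, p(116)=1188908248, p(117)=1327710076, p(118)=1482074143, p(119)=1653668665, p(120)=1844349560, p(121)=2056148051, p(122)=2291320912, p(123)=2552338241, p(124)=2841940500, p(125)=3163127352, p(126)=3519222692, p(127)=3913864295, p(128)=4351078600, p(129)=4835271870, p(130)=5371315400, p(131)=5964539504, p(132)=6620830889, p(133)=7346629512, p(134)=8149040695, p(135)=9035836076, p(136)=10015581680, p(137)=11097645016, p(138)=12292341831, p(139)=13610949895, p(140)=15065878135, p(141)=16670689208, p(142)=18440293320, p(143)=20390982757, p(144)=22540654445, p(145)=24908858009, p(146)=27517052599, p(147)=30388671978, p(148)=33549419497, p(149)=37027355200, p(150)=40853235313, p(151)=45060624582, p(152)=49686288421, p(153)=54770336324, p(154)=60356673280, p(155)=66493182097, p(156)=73232243759, p(157)=80630964769, p(158)=88751778802, p(159)=97662728555.
Final step: p(160) = p(159) + p(158) - p(155) - p(153) + p(148) + p(145) - p(138) - p(134) + p(125) + p(120) - p(109) - p(103) + p(90) + p(83) - p(68) - p(60) + p(43) + p(34) - p(15) - p(5)
= 97662728555 + 88751778802 - 66493182097 - 54770336324 + 33549419497 + 24908858009 - 12292341831 - 8149040695 + 3163127352 + 1844349560 - 541946240 - 271248950 + 56634173 + 23338469 - 3087735 - 966467 + 63261 + 12310 - 176 - 7
= 107438159466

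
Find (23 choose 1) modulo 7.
2

Using Lucas' theorem:
Write n=23 and k=1 in base 7:
n in base 7: [3, 2]
k in base 7: [0, 1]
C(23,1) mod 7 = ∏ C(n_i, k_i) mod 7
Digit binomials (mod 7): C(3,0) = 1; C(2,1) = 2
Product: 1 × 2 = 2 ≡ 2 (mod 7)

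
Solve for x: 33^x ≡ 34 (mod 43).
17

Baby-step giant-step with step n = ⌈√43⌉ = 7.
Baby steps 33^j mod 43 (j:value) for j=0..6: 0:1, 1:33, 2:14, 3:32, 4:24, 5:18, 6:35.
Giant-step multiplier: 33^(-7) ≡ 33^(42-7) = 33^35 ≡ 7 (mod 43).
Giant steps γ_i = 34·7^i mod 43: γ_0=34, γ_1=23, γ_2=32 (in table at j=3).
x = i·n + j = 2·7 + 3 = 17.
Check: 33^17 ≡ 34 (mod 43).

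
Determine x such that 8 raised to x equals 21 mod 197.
109

Baby-step giant-step with step n = ⌈√197⌉ = 15.
Baby steps 8^j mod 197 (j:value) for j=0..14: 0:1, 1:8, 2:64, 3:118, 4:156, 5:66, 6:134, 7:87, 8:105, 9:52, 10:22, 11:176, 12:29, 13:35, 14:83.
Giant-step multiplier: 8^(-15) ≡ 8^(196-15) = 8^181 ≡ 27 (mod 197).
Giant steps γ_i = 21·27^i mod 197: γ_0=21, γ_1=173, γ_2=140, γ_3=37, γ_4=14, γ_5=181, γ_6=159, γ_7=156 (in table at j=4).
x = i·n + j = 7·15 + 4 = 109.
Check: 8^109 ≡ 21 (mod 197).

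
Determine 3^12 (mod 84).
57

Repeated squaring. Binary of 12 = 1100.
3^1 ≡ 3 (mod 84); 3^2 ≡ 9 (mod 84); 3^4 ≡ 81 (mod 84); 3^8 ≡ 9 (mod 84)
3^12 = 3^4 × 3^8 ≡ 57 (mod 84)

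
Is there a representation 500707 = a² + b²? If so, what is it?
Not possible

Factorization: 500707 = 19^3 × 73
By Fermat: n is sum of two squares iff every prime p ≡ 3 (mod 4) appears to even power.
Prime(s) ≡ 3 (mod 4) with odd exponent: [(19, 3)]
Therefore 500707 cannot be expressed as a² + b².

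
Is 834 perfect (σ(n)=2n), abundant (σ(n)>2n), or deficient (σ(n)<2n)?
abundant

Proper divisors of 834: sum = 1 + 2 + 3 + 6 + 139 + 278 + 417 = 846
Since 846 > 834, 834 is abundant.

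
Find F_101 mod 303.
203

Matrix identity: Q^n = [[F_(n+1), F_n], [F_n, F_(n-1)]] with Q = [[1,1],[1,0]].
n = 101 = 1100101₂. Square-and-multiply, entries mod 303:
Q^1 = [[1,1],[1,0]]
Q^3 = (Q^1)²·Q = [[3,2],[2,1]]
Q^6 = (Q^3)² = [[13,8],[8,5]]
Q^12 = (Q^6)² = [[233,144],[144,89]]
Q^25 = (Q^12)²·Q = [[193,184],[184,9]]
Q^50 = (Q^25)² = [[203,202],[202,1]]
Q^101 = (Q^50)²·Q = [[203,203],[203,0]]
F_101 mod 303 = Q^101[0][1] = 203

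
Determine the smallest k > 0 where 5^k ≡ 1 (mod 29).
14

29 is prime, so ord(5) divides φ(29) = 28.
Divisors of 28: 1, 2, 4, 7, 14, 28.
Repeated squaring: 5^1 ≡ 5, 5^2 ≡ 25, 5^4 ≡ 16, 5^8 ≡ 24, 5^16 ≡ 25 (mod 29).
Test 5^d mod 29 for each divisor d in increasing order:
5^1 ≡ 5
5^2 ≡ 25
5^4 ≡ 16
5^7 = 5^4·5^2·5^1 ≡ 28
5^14 = 5^8·5^4·5^2 ≡ 1  ← first divisor giving 1
The order is 14.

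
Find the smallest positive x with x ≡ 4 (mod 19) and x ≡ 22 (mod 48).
118

Using Chinese Remainder Theorem:
M = 19 × 48 = 912
M1 = 48, M2 = 19
y1 = 48^(-1) mod 19 = 2
y2 = 19^(-1) mod 48 = 43
x = (4×48×2 + 22×19×43) mod 912 = 118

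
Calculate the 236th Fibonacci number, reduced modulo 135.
42

Matrix identity: Q^n = [[F_(n+1), F_n], [F_n, F_(n-1)]] with Q = [[1,1],[1,0]].
n = 236 = 11101100₂. Square-and-multiply, entries mod 135:
Q^1 = [[1,1],[1,0]]
Q^3 = (Q^1)²·Q = [[3,2],[2,1]]
Q^7 = (Q^3)²·Q = [[21,13],[13,8]]
Q^14 = (Q^7)² = [[70,107],[107,98]]
Q^29 = (Q^14)²·Q = [[35,14],[14,21]]
Q^59 = (Q^29)²·Q = [[45,71],[71,109]]
Q^118 = (Q^59)² = [[46,134],[134,47]]
Q^236 = (Q^118)² = [[92,42],[42,50]]
F_236 mod 135 = Q^236[0][1] = 42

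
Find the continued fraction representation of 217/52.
[4; 5, 1, 3, 2]

Euclidean algorithm steps:
217 = 4 × 52 + 9
52 = 5 × 9 + 7
9 = 1 × 7 + 2
7 = 3 × 2 + 1
2 = 2 × 1 + 0
Continued fraction: [4; 5, 1, 3, 2]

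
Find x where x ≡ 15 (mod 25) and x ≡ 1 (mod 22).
265

Using Chinese Remainder Theorem:
M = 25 × 22 = 550
M1 = 22, M2 = 25
y1 = 22^(-1) mod 25 = 8
y2 = 25^(-1) mod 22 = 15
x = (15×22×8 + 1×25×15) mod 550 = 265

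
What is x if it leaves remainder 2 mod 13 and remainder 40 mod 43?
470

Using Chinese Remainder Theorem:
M = 13 × 43 = 559
M1 = 43, M2 = 13
y1 = 43^(-1) mod 13 = 10
y2 = 13^(-1) mod 43 = 10
x = (2×43×10 + 40×13×10) mod 559 = 470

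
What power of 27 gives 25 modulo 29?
16

Baby-step giant-step with step n = ⌈√29⌉ = 6.
Baby steps 27^j mod 29 (j:value) for j=0..5: 0:1, 1:27, 2:4, 3:21, 4:16, 5:26.
Giant-step multiplier: 27^(-6) ≡ 27^(28-6) = 27^22 ≡ 5 (mod 29).
Giant steps γ_i = 25·5^i mod 29: γ_0=25, γ_1=9, γ_2=16 (in table at j=4).
x = i·n + j = 2·6 + 4 = 16.
Check: 27^16 ≡ 25 (mod 29).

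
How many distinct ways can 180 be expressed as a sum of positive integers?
684957390936

p(n) counts ways to write n as a sum of positive integers (order ignored).
Euler's pentagonal recurrence: p(k) = p(k-1) + p(k-2) - p(k-5) - p(k-7) + p(k-12) + p(k-15) - ... (offsets j(3j∓1)/2, signs ++--, p(0)=1, p(<0)=0).
DP table for k = 0..179: p(0)=1, p(1)=1, p(2)=2, p(3)=3, p(4)=5, p(5)=7, p(6)=11, p(7)=15, p(8)=22, p(9)=30, p(10)=42, p(11)=56, p(12)=77, p(13)=101, p(14)=135, p(15)=176, p(16)=231, p(17)=297, p(18)=385, p(19)=490, p(20)=627, p(21)=792, p(22)=1002, p(23)=1255, p(24)=1575, p(25)=1958, p(26)=2436, p(27)=3010, p(28)=3718, p(29)=4565, p(30)=5604, p(31)=6842, p(32)=8349, p(33)=10143, p(34)=12310, p(35)=14883, p(36)=17977, p(37)=21637, p(38)=26015, p(39)=31185, p(40)=37338, p(41)=44583, p(42)=53174, p(43)=63261, p(44)=75175, p(45)=89134, p(46)=105558, p(47)=124754, p(48)=147273, p(49)=173525, p(50)=204226, p(51)=239943, p(52)=281589, p(53)=329931, p(54)=386155, p(55)=451276, p(56)=526823, p(57)=614154, p(58)=715220, p(59)=831820, p(60)=966467, p(61)=1121505, p(62)=1300156, p(63)=1505499, p(64)=1741630, p(65)=2012558, p(66)=2323520, p(67)=2679689, p(68)=3087735, p(69)=3554345, p(70)=4087968, p(71)=4697205, p(72)=5392783, p(73)=6185689, p(74)=7089500, p(75)=8118264, p(76)=9289091, p(77)=10619863, p(78)=12132164, p(79)=13848650, p(80)=15796476, p(81)=18004327, p(82)=20506255, p(83)=23338469, p(84)=26543660, p(85)=30167357, p(86)=34262962, p(87)=38887673, p(88)=44108109, p(89)=49995925, p(90)=56634173, p(91)=64112359, p(92)=72533807, p(93)=82010177, p(94)=92669720, p(95)=104651419, p(96)=118114304, p(97)=133230930, p(98)=150198136, p(99)=169229875, p(100)=190569292, p(101)=214481126, p(102)=241265379, p(103)=271248950, p(104)=304801365, p(105)=342325709, p(106)=384276336, p(107)=431149389, p(108)=483502844, p(109)=541946240, p(110)=607163746, p(111)=679903203, p(112)=761002156, p(113)=851376628, p(114)=952050665, p(115)=1064144451, p(116)=1188908248, p(117)=1327710076, p(118)=1482074143, p(119)=1653668665, p(120)=1844349560, p(121)=2056148051, p(122)=2291320912, p(123)=2552338241, p(124)=2841940500, p(125)=3163127352, p(126)=3519222692, p(127)=3913864295, p(128)=4351078600, p(129)=4835271870, p(130)=5371315400, p(131)=5964539504, p(132)=6620830889, p(133)=7346629512, p(134)=8149040695, p(135)=9035836076, p(136)=10015581680, p(137)=11097645016, p(138)=12292341831, p(139)=13610949895, p(140)=15065878135, p(141)=16670689208, p(142)=18440293320, p(143)=20390982757, p(144)=22540654445, p(145)=24908858009, p(146)=27517052599, p(147)=30388671978, p(148)=33549419497, p(149)=37027355200, p(150)=40853235313, p(151)=45060624582, p(152)=49686288421, p(153)=54770336324, p(154)=60356673280, p(155)=66493182097, p(156)=73232243759, p(157)=80630964769, p(158)=88751778802, p(159)=97662728555, p(160)=107438159466, p(161)=118159068427, p(162)=129913904637, p(163)=142798995930, p(164)=156919475295, p(165)=172389800255, p(166)=189334822579, p(167)=207890420102, p(168)=228204732751, p(169)=250438925115, p(170)=274768617130, p(171)=301384802048, p(172)=330495499613, p(173)=362326859895, p(174)=397125074750, p(175)=435157697830, p(176)=476715857290, p(177)=522115831195, p(178)=571701605655, p(179)=625846753120.
Final step: p(180) = p(179) + p(178) - p(175) - p(173) + p(168) + p(165) - p(158) - p(154) + p(145) + p(140) - p(129) - p(123) + p(110) + p(103) - p(88) - p(80) + p(63) + p(54) - p(35) - p(25) + p(4)
= 625846753120 + 571701605655 - 435157697830 - 362326859895 + 228204732751 + 172389800255 - 88751778802 - 60356673280 + 24908858009 + 15065878135 - 4835271870 - 2552338241 + 607163746 + 271248950 - 44108109 - 15796476 + 1505499 + 386155 - 14883 - 1958 + 5
= 684957390936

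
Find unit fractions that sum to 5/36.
1/8 + 1/72

Greedy algorithm:
5/36: ceiling(36/5) = 8, use 1/8
1/72: ceiling(72/1) = 72, use 1/72
Result: 5/36 = 1/8 + 1/72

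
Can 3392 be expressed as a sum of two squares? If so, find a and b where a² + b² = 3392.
16² + 56² (a=16, b=56)

Factorization: 3392 = 2^6 × 53
By Fermat: n is sum of two squares iff every prime p ≡ 3 (mod 4) appears to even power.
All primes ≡ 3 (mod 4) appear to even power.
Search a = 0, 1, 2, … for 3392 - a² a perfect square: first hit at a = 16: 3392 - 256 = 3136 = 56².
3392 = 16² + 56² = 256 + 3136 ✓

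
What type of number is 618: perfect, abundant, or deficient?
abundant

Proper divisors of 618: sum = 1 + 2 + 3 + 6 + 103 + 206 + 309 = 630
Since 630 > 618, 618 is abundant.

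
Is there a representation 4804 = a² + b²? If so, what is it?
48² + 50² (a=48, b=50)

Factorization: 4804 = 2^2 × 1201
By Fermat: n is sum of two squares iff every prime p ≡ 3 (mod 4) appears to even power.
All primes ≡ 3 (mod 4) appear to even power.
Search a = 0, 1, 2, … for 4804 - a² a perfect square: first hit at a = 48: 4804 - 2304 = 2500 = 50².
4804 = 48² + 50² = 2304 + 2500 ✓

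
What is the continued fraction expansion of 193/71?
[2; 1, 2, 1, 1, 4, 2]

Euclidean algorithm steps:
193 = 2 × 71 + 51
71 = 1 × 51 + 20
51 = 2 × 20 + 11
20 = 1 × 11 + 9
11 = 1 × 9 + 2
9 = 4 × 2 + 1
2 = 2 × 1 + 0
Continued fraction: [2; 1, 2, 1, 1, 4, 2]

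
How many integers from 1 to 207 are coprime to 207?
132

207 = 3^2 × 23
φ(n) = n × ∏(1 - 1/p) for each prime p dividing n
φ(207) = 207 × (1 - 1/3) × (1 - 1/23) = 132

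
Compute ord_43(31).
21

43 is prime, so ord(31) divides φ(43) = 42.
Divisors of 42: 1, 2, 3, 6, 7, 14, 21, 42.
Repeated squaring: 31^1 ≡ 31, 31^2 ≡ 15, 31^4 ≡ 10, 31^8 ≡ 14, 31^16 ≡ 24, 31^32 ≡ 17 (mod 43).
Test 31^d mod 43 for each divisor d in increasing order:
31^1 ≡ 31
31^2 ≡ 15
31^3 = 31^2·31^1 ≡ 35
31^6 = 31^4·31^2 ≡ 21
31^7 = 31^4·31^2·31^1 ≡ 6
31^14 = 31^8·31^4·31^2 ≡ 36
31^21 = 31^16·31^4·31^1 ≡ 1  ← first divisor giving 1
The order is 21.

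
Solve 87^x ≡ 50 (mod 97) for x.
12

Baby-step giant-step with step n = ⌈√97⌉ = 10.
Baby steps 87^j mod 97 (j:value) for j=0..9: 0:1, 1:87, 2:3, 3:67, 4:9, 5:7, 6:27, 7:21, 8:81, 9:63.
Giant-step multiplier: 87^(-10) ≡ 87^(96-10) = 87^86 ≡ 2 (mod 97).
Giant steps γ_i = 50·2^i mod 97: γ_0=50, γ_1=3 (in table at j=2).
x = i·n + j = 1·10 + 2 = 12.
Check: 87^12 ≡ 50 (mod 97).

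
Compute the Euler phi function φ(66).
20

66 = 2 × 3 × 11
φ(n) = n × ∏(1 - 1/p) for each prime p dividing n
φ(66) = 66 × (1 - 1/2) × (1 - 1/3) × (1 - 1/11) = 20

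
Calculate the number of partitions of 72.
5392783

p(n) counts ways to write n as a sum of positive integers (order ignored).
Euler's pentagonal recurrence: p(k) = p(k-1) + p(k-2) - p(k-5) - p(k-7) + p(k-12) + p(k-15) - ... (offsets j(3j∓1)/2, signs ++--, p(0)=1, p(<0)=0).
DP table for k = 0..71: p(0)=1, p(1)=1, p(2)=2, p(3)=3, p(4)=5, p(5)=7, p(6)=11, p(7)=15, p(8)=22, p(9)=30, p(10)=42, p(11)=56, p(12)=77, p(13)=101, p(14)=135, p(15)=176, p(16)=231, p(17)=297, p(18)=385, p(19)=490, p(20)=627, p(21)=792, p(22)=1002, p(23)=1255, p(24)=1575, p(25)=1958, p(26)=2436, p(27)=3010, p(28)=3718, p(29)=4565, p(30)=5604, p(31)=6842, p(32)=8349, p(33)=10143, p(34)=12310, p(35)=14883, p(36)=17977, p(37)=21637, p(38)=26015, p(39)=31185, p(40)=37338, p(41)=44583, p(42)=53174, p(43)=63261, p(44)=75175, p(45)=89134, p(46)=105558, p(47)=124754, p(48)=147273, p(49)=173525, p(50)=204226, p(51)=239943, p(52)=281589, p(53)=329931, p(54)=386155, p(55)=451276, p(56)=526823, p(57)=614154, p(58)=715220, p(59)=831820, p(60)=966467, p(61)=1121505, p(62)=1300156, p(63)=1505499, p(64)=1741630, p(65)=2012558, p(66)=2323520, p(67)=2679689, p(68)=3087735, p(69)=3554345, p(70)=4087968, p(71)=4697205.
Final step: p(72) = p(71) + p(70) - p(67) - p(65) + p(60) + p(57) - p(50) - p(46) + p(37) + p(32) - p(21) - p(15) + p(2)
= 4697205 + 4087968 - 2679689 - 2012558 + 966467 + 614154 - 204226 - 105558 + 21637 + 8349 - 792 - 176 + 2
= 5392783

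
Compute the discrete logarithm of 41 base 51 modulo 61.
18

Baby-step giant-step with step n = ⌈√61⌉ = 8.
Baby steps 51^j mod 61 (j:value) for j=0..7: 0:1, 1:51, 2:39, 3:37, 4:57, 5:40, 6:27, 7:35.
Giant-step multiplier: 51^(-8) ≡ 51^(60-8) = 51^52 ≡ 42 (mod 61).
Giant steps γ_i = 41·42^i mod 61: γ_0=41, γ_1=14, γ_2=39 (in table at j=2).
x = i·n + j = 2·8 + 2 = 18.
Check: 51^18 ≡ 41 (mod 61).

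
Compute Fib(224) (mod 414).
255

Matrix identity: Q^n = [[F_(n+1), F_n], [F_n, F_(n-1)]] with Q = [[1,1],[1,0]].
n = 224 = 11100000₂. Square-and-multiply, entries mod 414:
Q^1 = [[1,1],[1,0]]
Q^3 = (Q^1)²·Q = [[3,2],[2,1]]
Q^7 = (Q^3)²·Q = [[21,13],[13,8]]
Q^14 = (Q^7)² = [[196,377],[377,233]]
Q^28 = (Q^14)² = [[41,273],[273,182]]
Q^56 = (Q^28)² = [[34,21],[21,13]]
Q^112 = (Q^56)² = [[355,159],[159,196]]
Q^224 = (Q^112)² = [[196,255],[255,355]]
F_224 mod 414 = Q^224[0][1] = 255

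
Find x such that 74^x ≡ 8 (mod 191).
28

Baby-step giant-step with step n = ⌈√191⌉ = 14.
Baby steps 74^j mod 191 (j:value) for j=0..13: 0:1, 1:74, 2:128, 3:113, 4:149, 5:139, 6:163, 7:29, 8:45, 9:83, 10:30, 11:119, 12:20, 13:143.
Giant-step multiplier: 74^(-14) ≡ 74^(190-14) = 74^176 ≡ 129 (mod 191).
Giant steps γ_i = 8·129^i mod 191: γ_0=8, γ_1=77, γ_2=1 (in table at j=0).
x = i·n + j = 2·14 + 0 = 28.
Check: 74^28 ≡ 8 (mod 191).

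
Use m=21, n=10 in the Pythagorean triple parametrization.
(341, 420, 541)

Euclid's formula: a = m² - n², b = 2mn, c = m² + n²
m = 21, n = 10
a = 21² - 10² = 441 - 100 = 341
b = 2 × 21 × 10 = 420
c = 21² + 10² = 441 + 100 = 541
Verification: 341² + 420² = 116281 + 176400 = 292681 = 541² ✓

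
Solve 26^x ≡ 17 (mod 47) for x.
18

Baby-step giant-step with step n = ⌈√47⌉ = 7.
Baby steps 26^j mod 47 (j:value) for j=0..6: 0:1, 1:26, 2:18, 3:45, 4:42, 5:11, 6:4.
Giant-step multiplier: 26^(-7) ≡ 26^(46-7) = 26^39 ≡ 33 (mod 47).
Giant steps γ_i = 17·33^i mod 47: γ_0=17, γ_1=44, γ_2=42 (in table at j=4).
x = i·n + j = 2·7 + 4 = 18.
Check: 26^18 ≡ 17 (mod 47).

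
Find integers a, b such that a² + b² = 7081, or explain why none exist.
5² + 84² (a=5, b=84)

Factorization: 7081 = 73 × 97
By Fermat: n is sum of two squares iff every prime p ≡ 3 (mod 4) appears to even power.
All primes ≡ 3 (mod 4) appear to even power.
Search a = 0, 1, 2, … for 7081 - a² a perfect square: first hit at a = 5: 7081 - 25 = 7056 = 84².
7081 = 5² + 84² = 25 + 7056 ✓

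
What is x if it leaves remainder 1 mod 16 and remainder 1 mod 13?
1

Using Chinese Remainder Theorem:
M = 16 × 13 = 208
M1 = 13, M2 = 16
y1 = 13^(-1) mod 16 = 5
y2 = 16^(-1) mod 13 = 9
x = (1×13×5 + 1×16×9) mod 208 = 1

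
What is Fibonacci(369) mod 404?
242

Matrix identity: Q^n = [[F_(n+1), F_n], [F_n, F_(n-1)]] with Q = [[1,1],[1,0]].
n = 369 = 101110001₂. Square-and-multiply, entries mod 404:
Q^1 = [[1,1],[1,0]]
Q^2 = (Q^1)² = [[2,1],[1,1]]
Q^5 = (Q^2)²·Q = [[8,5],[5,3]]
Q^11 = (Q^5)²·Q = [[144,89],[89,55]]
Q^23 = (Q^11)²·Q = [[312,377],[377,339]]
Q^46 = (Q^23)² = [[305,199],[199,106]]
Q^92 = (Q^46)² = [[114,181],[181,337]]
Q^184 = (Q^92)² = [[105,23],[23,82]]
Q^369 = (Q^184)²·Q = [[99,242],[242,261]]
F_369 mod 404 = Q^369[0][1] = 242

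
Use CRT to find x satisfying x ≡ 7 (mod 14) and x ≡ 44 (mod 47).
91

Using Chinese Remainder Theorem:
M = 14 × 47 = 658
M1 = 47, M2 = 14
y1 = 47^(-1) mod 14 = 3
y2 = 14^(-1) mod 47 = 37
x = (7×47×3 + 44×14×37) mod 658 = 91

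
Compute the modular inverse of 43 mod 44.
43

gcd(43, 44) = 1, so the inverse exists.
Extended Euclidean algorithm on (44, 43):
44 = 1 × 43 + 1  ⟹  1 = (1)·44 + (-1)·43
So (-1)·43 ≡ 1 (mod 44), i.e. 43^(-1) ≡ -1 ≡ 43 (mod 44).
Check: 43 × 43 = 1849 ≡ 1 (mod 44)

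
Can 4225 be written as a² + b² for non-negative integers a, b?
0² + 65² (a=0, b=65)

Factorization: 4225 = 5^2 × 13^2
By Fermat: n is sum of two squares iff every prime p ≡ 3 (mod 4) appears to even power.
All primes ≡ 3 (mod 4) appear to even power.
Search a = 0, 1, 2, … for 4225 - a² a perfect square: first hit at a = 0: 4225 - 0 = 4225 = 65².
4225 = 0² + 65² = 0 + 4225 ✓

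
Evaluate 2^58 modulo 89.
8

Repeated squaring. Binary of 58 = 111010.
2^1 ≡ 2 (mod 89); 2^2 ≡ 4 (mod 89); 2^4 ≡ 16 (mod 89); 2^8 ≡ 78 (mod 89); 2^16 ≡ 32 (mod 89); 2^32 ≡ 45 (mod 89)
2^58 = 2^2 × 2^8 × 2^16 × 2^32 ≡ 8 (mod 89)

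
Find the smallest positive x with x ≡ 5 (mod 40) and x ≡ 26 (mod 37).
285

Using Chinese Remainder Theorem:
M = 40 × 37 = 1480
M1 = 37, M2 = 40
y1 = 37^(-1) mod 40 = 13
y2 = 40^(-1) mod 37 = 25
x = (5×37×13 + 26×40×25) mod 1480 = 285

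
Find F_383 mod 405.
37

Matrix identity: Q^n = [[F_(n+1), F_n], [F_n, F_(n-1)]] with Q = [[1,1],[1,0]].
n = 383 = 101111111₂. Square-and-multiply, entries mod 405:
Q^1 = [[1,1],[1,0]]
Q^2 = (Q^1)² = [[2,1],[1,1]]
Q^5 = (Q^2)²·Q = [[8,5],[5,3]]
Q^11 = (Q^5)²·Q = [[144,89],[89,55]]
Q^23 = (Q^11)²·Q = [[198,307],[307,296]]
Q^47 = (Q^23)²·Q = [[396,208],[208,188]]
Q^95 = (Q^47)²·Q = [[387,10],[10,377]]
Q^191 = (Q^95)²·Q = [[369,19],[19,350]]
Q^383 = (Q^191)²·Q = [[333,37],[37,296]]
F_383 mod 405 = Q^383[0][1] = 37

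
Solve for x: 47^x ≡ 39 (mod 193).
21

Baby-step giant-step with step n = ⌈√193⌉ = 14.
Baby steps 47^j mod 193 (j:value) for j=0..13: 0:1, 1:47, 2:86, 3:182, 4:62, 5:19, 6:121, 7:90, 8:177, 9:20, 10:168, 11:176, 12:166, 13:82.
Giant-step multiplier: 47^(-14) ≡ 47^(192-14) = 47^178 ≡ 32 (mod 193).
Giant steps γ_i = 39·32^i mod 193: γ_0=39, γ_1=90 (in table at j=7).
x = i·n + j = 1·14 + 7 = 21.
Check: 47^21 ≡ 39 (mod 193).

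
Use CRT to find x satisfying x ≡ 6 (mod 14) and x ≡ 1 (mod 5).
6

Using Chinese Remainder Theorem:
M = 14 × 5 = 70
M1 = 5, M2 = 14
y1 = 5^(-1) mod 14 = 3
y2 = 14^(-1) mod 5 = 4
x = (6×5×3 + 1×14×4) mod 70 = 6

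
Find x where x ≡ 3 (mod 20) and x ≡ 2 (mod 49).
443

Using Chinese Remainder Theorem:
M = 20 × 49 = 980
M1 = 49, M2 = 20
y1 = 49^(-1) mod 20 = 9
y2 = 20^(-1) mod 49 = 27
x = (3×49×9 + 2×20×27) mod 980 = 443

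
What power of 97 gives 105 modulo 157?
22

Baby-step giant-step with step n = ⌈√157⌉ = 13.
Baby steps 97^j mod 157 (j:value) for j=0..12: 0:1, 1:97, 2:146, 3:32, 4:121, 5:119, 6:82, 7:104, 8:40, 9:112, 10:31, 11:24, 12:130.
Giant-step multiplier: 97^(-13) ≡ 97^(156-13) = 97^143 ≡ 22 (mod 157).
Giant steps γ_i = 105·22^i mod 157: γ_0=105, γ_1=112 (in table at j=9).
x = i·n + j = 1·13 + 9 = 22.
Check: 97^22 ≡ 105 (mod 157).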